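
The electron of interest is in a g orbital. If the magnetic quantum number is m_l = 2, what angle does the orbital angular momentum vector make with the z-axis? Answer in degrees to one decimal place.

The letter g corresponds to l = 4.
|L| = √(l(l+1)) ℏ = 2√5 ℏ.
L_z = m_l ℏ = 2ℏ.
cos θ = L_z/|L| = 2/√20, so θ ≈ 63.4°.

θ ≈ 63.4°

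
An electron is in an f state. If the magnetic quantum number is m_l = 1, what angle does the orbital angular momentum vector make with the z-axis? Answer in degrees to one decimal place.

The letter f corresponds to l = 3.
|L| = ℏ√(l(l+1)) = 2√3 ℏ.
L_z = m_l ℏ = 1ℏ.
cos θ = L_z/|L| = 1/√12, so θ ≈ 73.2°.

θ ≈ 73.2°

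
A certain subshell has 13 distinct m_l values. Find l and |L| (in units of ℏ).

Since there are 2l+1 = 13 values of m_l, l = 6.
|L| = ℏ√(l(l+1)) = ℏ√(6·7) = √42 ℏ.

l = 6, |L| = √42 ℏ ≈ 6.481ℏ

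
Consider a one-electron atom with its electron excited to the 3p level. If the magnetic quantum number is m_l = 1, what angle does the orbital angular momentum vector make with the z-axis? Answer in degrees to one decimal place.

θ ≈ 45.0°

The 3p level has l = 1.
|L| = ℏ√(l(l+1)) = √2 ℏ.
L_z = m_l ℏ = 1ℏ.
cos θ = L_z/|L| = 1/√2, so θ ≈ 45.0°.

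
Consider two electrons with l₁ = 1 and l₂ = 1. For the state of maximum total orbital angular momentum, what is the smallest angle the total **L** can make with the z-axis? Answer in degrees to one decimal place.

By the triangle rule, |l₁ − l₂| ≤ L ≤ l₁ + l₂.
Allowed values: L = 0, 1, 2.
The maximum is L = 2, with |L_tot| = ℏ√(2·3) = √6 ℏ.
The minimum angle with z is arccos(2/√6) ≈ 35.3°.

θ_min ≈ 35.3°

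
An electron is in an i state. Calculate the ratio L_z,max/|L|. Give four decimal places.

L_z,max/|L| = 0.9258

An i state has l = 6.
|L| = √42 ℏ ≈ 6.4807ℏ, while L_z,max = lℏ = 6ℏ.
L_z,max/|L| = 6/√42 = 0.9258.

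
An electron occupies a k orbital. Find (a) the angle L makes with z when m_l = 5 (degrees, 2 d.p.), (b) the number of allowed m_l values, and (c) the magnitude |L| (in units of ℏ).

θ(m_l=5) ≈ 48.08°; 15 values; |L| = 2√14 ℏ ≈ 7.483ℏ

For a k orbital, l = 7.
For m_l = 5: cos θ = 5/√56, θ ≈ 48.08°.
There are 2l+1 = 15 values of m_l.
|L| = ℏ√(7·8) = 2√14 ℏ ≈ 7.483ℏ.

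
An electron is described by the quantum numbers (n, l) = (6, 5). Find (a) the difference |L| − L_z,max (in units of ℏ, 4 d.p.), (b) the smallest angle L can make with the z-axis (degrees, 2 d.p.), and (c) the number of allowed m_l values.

|L|−L_z,max ≈ 0.4772ℏ; θ_min ≈ 24.09°; 11 values

|L| − L_z,max = (√30 − 5)ℏ ≈ 0.4772ℏ.
cos θ_min = 5/√30, so θ_min ≈ 24.09°.
There are 2l+1 = 11 values of m_l.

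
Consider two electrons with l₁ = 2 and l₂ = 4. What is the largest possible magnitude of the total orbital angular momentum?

L runs from |2 − 4| = 2 to 2 + 4 = 6.
L ∈ {2, 3, 4, 5, 6}.
The largest magnitude corresponds to L = 6: |L_tot| = ℏ√(6·7) = √42 ℏ.

|L_tot|_max = √42 ℏ ≈ 6.481ℏ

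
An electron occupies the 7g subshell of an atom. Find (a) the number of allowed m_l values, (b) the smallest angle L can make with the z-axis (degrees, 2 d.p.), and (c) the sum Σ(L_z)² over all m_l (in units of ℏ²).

9 values; θ_min ≈ 26.57°; Σ(L_z)² = 60 ℏ²

7g means n = 7, l = 4.
There are 2l+1 = 9 values of m_l.
cos θ_min = 4/√20, so θ_min ≈ 26.57°.
Σ m_l² = 60, so Σ(L_z)² = 60 ℏ².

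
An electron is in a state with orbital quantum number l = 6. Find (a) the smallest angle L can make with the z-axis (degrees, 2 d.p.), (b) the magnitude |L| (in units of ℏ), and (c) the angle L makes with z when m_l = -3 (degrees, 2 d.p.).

cos θ_min = 6/√42, so θ_min ≈ 22.21°.
|L| = ℏ√(6·7) = √42 ℏ ≈ 6.481ℏ.
For m_l = -3: cos θ = -3/√42, θ ≈ 117.58°.

θ_min ≈ 22.21°; |L| = √42 ℏ ≈ 6.481ℏ; θ(m_l=-3) ≈ 117.58°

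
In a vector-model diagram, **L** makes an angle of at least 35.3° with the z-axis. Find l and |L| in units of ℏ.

l = 2, |L| = √6 ℏ ≈ 2.449ℏ

At minimum angle, m_l = l, so cos θ = l/√(l(l+1)); cos²θ = l/(l+1) = 0.6661.
l = cos²θ/sin²θ ≈ 2.
Then |L| = ℏ√(2·3) = √6 ℏ.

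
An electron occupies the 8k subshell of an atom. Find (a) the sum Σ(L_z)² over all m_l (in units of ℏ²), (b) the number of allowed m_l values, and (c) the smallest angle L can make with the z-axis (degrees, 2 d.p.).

8k means n = 8, l = 7.
Σ m_l² = 280, so Σ(L_z)² = 280 ℏ².
There are 2l+1 = 15 values of m_l.
cos θ_min = 7/√56, so θ_min ≈ 20.70°.

Σ(L_z)² = 280 ℏ²; 15 values; θ_min ≈ 20.70°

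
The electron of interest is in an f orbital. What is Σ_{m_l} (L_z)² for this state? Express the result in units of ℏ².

Σ(L_z)² = 28 ℏ²

The letter f corresponds to l = 3.
The allowed m_l values are -3, -2, -1, 0, 1, 2, 3.
Σ m_l² = l(l+1)(2l+1)/3 = 3·4·7/3 = 28.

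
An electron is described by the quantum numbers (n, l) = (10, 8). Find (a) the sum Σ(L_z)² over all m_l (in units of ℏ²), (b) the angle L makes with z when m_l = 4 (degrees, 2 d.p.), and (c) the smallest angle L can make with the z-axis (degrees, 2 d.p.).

Σ m_l² = 408, so Σ(L_z)² = 408 ℏ².
For m_l = 4: cos θ = 4/√72, θ ≈ 61.87°.
cos θ_min = 8/√72, so θ_min ≈ 19.47°.

Σ(L_z)² = 408 ℏ²; θ(m_l=4) ≈ 61.87°; θ_min ≈ 19.47°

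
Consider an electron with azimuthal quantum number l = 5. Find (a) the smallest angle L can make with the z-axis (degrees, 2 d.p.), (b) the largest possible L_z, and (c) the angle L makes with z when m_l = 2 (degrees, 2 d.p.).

cos θ_min = 5/√30, so θ_min ≈ 24.09°.
L_z,max = lℏ = 5ℏ.
For m_l = 2: cos θ = 2/√30, θ ≈ 68.58°.

θ_min ≈ 24.09°; L_z,max = 5ℏ; θ(m_l=2) ≈ 68.58°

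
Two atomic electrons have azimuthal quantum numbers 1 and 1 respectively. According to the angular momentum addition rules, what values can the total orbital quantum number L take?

The total orbital quantum number L ranges from |l₁ − l₂| to l₁ + l₂ in integer steps.
So L can be 0, 1, 2.

L = 0, 1, 2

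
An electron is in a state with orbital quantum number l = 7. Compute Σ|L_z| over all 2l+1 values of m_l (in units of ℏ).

Σ|L_z| = 56 ℏ

m_l ∈ {-7, -6, -5, -4, -3, -2, -1, 0, 1, 2, 3, 4, 5, 6, 7}.
Σ|m_l| = 2(1+2+…+7) = 56.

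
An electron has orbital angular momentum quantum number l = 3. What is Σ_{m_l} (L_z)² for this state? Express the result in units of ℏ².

Σ(L_z)² = 28 ℏ²

The allowed m_l values are -3, -2, -1, 0, 1, 2, 3.
Summing m² from −3 to 3: Σ m_l² = 28.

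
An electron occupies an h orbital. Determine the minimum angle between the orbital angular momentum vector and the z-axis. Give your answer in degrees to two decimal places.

For an h orbital, l = 5.
|L|² = l(l+1)ℏ² = 30ℏ², so |L| = √30 ℏ.
The smallest angle corresponds to the largest L_z, i.e. m_l = l = 5, giving L_z = 5ℏ.
cos θ_min = 5/√30, so θ_min ≈ 24.09°.

θ_min ≈ 24.09°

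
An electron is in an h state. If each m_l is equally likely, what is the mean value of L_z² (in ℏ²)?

An h state has l = 5.
The allowed m_l values are -5, -4, -3, -2, -1, 0, 1, 2, 3, 4, 5.
⟨L_z²⟩ = ℏ²·l(l+1)/3 = 10ℏ².

⟨L_z²⟩ = 10 ℏ²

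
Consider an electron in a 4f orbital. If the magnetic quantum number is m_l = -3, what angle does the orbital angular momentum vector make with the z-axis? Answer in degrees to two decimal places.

The 4f subshell has l = 3.
|L| = √(l(l+1)) ℏ = 2√3 ℏ.
L_z = m_l ℏ = −3ℏ.
cos θ = L_z/|L| = -3/√12, so θ ≈ 150.00°.

θ ≈ 150.00°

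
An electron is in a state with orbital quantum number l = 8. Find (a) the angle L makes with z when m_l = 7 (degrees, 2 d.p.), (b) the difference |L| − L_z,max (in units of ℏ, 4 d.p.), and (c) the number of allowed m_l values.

For m_l = 7: cos θ = 7/√72, θ ≈ 34.42°.
|L| − L_z,max = (6√2 − 8)ℏ ≈ 0.4853ℏ.
There are 2l+1 = 17 values of m_l.

θ(m_l=7) ≈ 34.42°; |L|−L_z,max ≈ 0.4853ℏ; 17 values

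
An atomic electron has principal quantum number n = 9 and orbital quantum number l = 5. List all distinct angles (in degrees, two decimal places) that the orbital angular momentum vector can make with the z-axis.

|L| = √(l(l+1)) ℏ = √30 ℏ.
cos θ = m_l/√30 for each m_l ∈ {-5, -4, -3, -2, -1, 0, 1, 2, 3, 4, 5}.

θ ∈ {24.09°, 43.09°, 56.79°, 68.58°, 79.48°, 90.00°, 100.52°, 111.42°, 123.21°, 136.91°, 155.91°}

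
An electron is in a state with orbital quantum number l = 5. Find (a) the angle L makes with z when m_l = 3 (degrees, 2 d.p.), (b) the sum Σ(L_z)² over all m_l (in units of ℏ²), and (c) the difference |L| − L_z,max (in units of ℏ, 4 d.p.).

For m_l = 3: cos θ = 3/√30, θ ≈ 56.79°.
Σ m_l² = 110, so Σ(L_z)² = 110 ℏ².
|L| − L_z,max = (√30 − 5)ℏ ≈ 0.4772ℏ.

θ(m_l=3) ≈ 56.79°; Σ(L_z)² = 110 ℏ²; |L|−L_z,max ≈ 0.4772ℏ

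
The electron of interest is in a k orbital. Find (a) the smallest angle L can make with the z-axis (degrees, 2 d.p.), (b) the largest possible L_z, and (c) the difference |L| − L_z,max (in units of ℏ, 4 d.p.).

θ_min ≈ 20.70°; L_z,max = 7ℏ; |L|−L_z,max ≈ 0.4833ℏ

The letter k corresponds to l = 7.
cos θ_min = 7/√56, so θ_min ≈ 20.70°.
L_z,max = lℏ = 7ℏ.
|L| − L_z,max = (2√14 − 7)ℏ ≈ 0.4833ℏ.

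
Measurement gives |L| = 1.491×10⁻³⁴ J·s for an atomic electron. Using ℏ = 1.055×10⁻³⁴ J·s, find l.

Dividing by ℏ: |L|/ℏ ≈ 1.413.
l(l+1) ≈ 1.413² ≈ 2.00, so l = 1.

l = 1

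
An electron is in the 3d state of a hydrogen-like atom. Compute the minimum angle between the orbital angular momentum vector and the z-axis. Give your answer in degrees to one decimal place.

The 3d subshell has l = 2.
|L|² = l(l+1)ℏ² = 6ℏ², so |L| = √6 ℏ.
The smallest angle corresponds to the largest L_z, i.e. m_l = l = 2, giving L_z = 2ℏ.
cos θ_min = 2/√6, so θ_min ≈ 35.3°.

θ_min ≈ 35.3°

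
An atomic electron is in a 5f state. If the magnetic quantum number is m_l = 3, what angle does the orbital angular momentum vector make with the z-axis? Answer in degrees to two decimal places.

The 5f subshell has l = 3.
|L|² = l(l+1)ℏ² = 12ℏ², so |L| = 2√3 ℏ.
L_z = m_l ℏ = 3ℏ.
cos θ = L_z/|L| = 3/√12, so θ ≈ 30.00°.

θ ≈ 30.00°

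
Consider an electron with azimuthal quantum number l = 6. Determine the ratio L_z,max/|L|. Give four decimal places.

L_z,max/|L| = 0.9258

|L| = √42 ℏ ≈ 6.4807ℏ, while L_z,max = lℏ = 6ℏ.
L_z,max/|L| = 6/√42 = 0.9258.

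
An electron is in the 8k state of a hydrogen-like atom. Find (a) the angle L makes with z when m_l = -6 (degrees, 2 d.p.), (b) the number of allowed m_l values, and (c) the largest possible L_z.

For 8k, l = 7.
For m_l = -6: cos θ = -6/√56, θ ≈ 143.30°.
There are 2l+1 = 15 values of m_l.
L_z,max = lℏ = 7ℏ.

θ(m_l=-6) ≈ 143.30°; 15 values; L_z,max = 7ℏ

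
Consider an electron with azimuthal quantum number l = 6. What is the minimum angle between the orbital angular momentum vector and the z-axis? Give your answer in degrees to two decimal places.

θ_min ≈ 22.21°

|L|² = l(l+1)ℏ² = 42ℏ², so |L| = √42 ℏ.
The smallest angle corresponds to the largest L_z, i.e. m_l = l = 6, giving L_z = 6ℏ.
cos θ_min = 6/√42, so θ_min ≈ 22.21°.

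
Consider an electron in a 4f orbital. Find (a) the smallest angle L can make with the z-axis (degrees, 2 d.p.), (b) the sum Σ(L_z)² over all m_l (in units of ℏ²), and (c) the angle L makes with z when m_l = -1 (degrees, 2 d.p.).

θ_min ≈ 30.00°; Σ(L_z)² = 28 ℏ²; θ(m_l=-1) ≈ 106.78°

4f means n = 4, l = 3.
cos θ_min = 3/√12, so θ_min ≈ 30.00°.
Σ m_l² = 28, so Σ(L_z)² = 28 ℏ².
For m_l = -1: cos θ = -1/√12, θ ≈ 106.78°.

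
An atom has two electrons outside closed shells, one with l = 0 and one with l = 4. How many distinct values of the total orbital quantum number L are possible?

By the triangle rule, |l₁ − l₂| ≤ L ≤ l₁ + l₂.
So L can be 4.
That is 1 value.

1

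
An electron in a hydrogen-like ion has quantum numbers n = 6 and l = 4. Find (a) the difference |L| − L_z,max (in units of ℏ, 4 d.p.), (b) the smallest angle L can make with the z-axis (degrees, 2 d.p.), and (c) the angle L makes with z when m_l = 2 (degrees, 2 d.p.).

|L|−L_z,max ≈ 0.4721ℏ; θ_min ≈ 26.57°; θ(m_l=2) ≈ 63.43°

|L| − L_z,max = (2√5 − 4)ℏ ≈ 0.4721ℏ.
cos θ_min = 4/√20, so θ_min ≈ 26.57°.
For m_l = 2: cos θ = 2/√20, θ ≈ 63.43°.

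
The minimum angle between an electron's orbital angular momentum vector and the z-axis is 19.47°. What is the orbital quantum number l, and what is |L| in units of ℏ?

l = 8, |L| = 6√2 ℏ ≈ 8.485ℏ

At minimum angle, m_l = l, so cos θ = l/√(l(l+1)); cos²θ = l/(l+1) = 0.8889.
Solving: l = 8.
Then |L| = ℏ√(8·9) = 6√2 ℏ.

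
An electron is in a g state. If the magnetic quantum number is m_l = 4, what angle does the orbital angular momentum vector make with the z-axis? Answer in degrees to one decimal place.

θ ≈ 26.6°

A g state has l = 4.
|L|² = l(l+1)ℏ² = 20ℏ², so |L| = 2√5 ℏ.
L_z = m_l ℏ = 4ℏ.
cos θ = L_z/|L| = 4/√20, so θ ≈ 26.6°.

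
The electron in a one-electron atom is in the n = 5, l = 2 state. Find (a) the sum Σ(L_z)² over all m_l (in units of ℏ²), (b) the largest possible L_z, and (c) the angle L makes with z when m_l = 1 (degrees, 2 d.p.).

Σ(L_z)² = 10 ℏ²; L_z,max = 2ℏ; θ(m_l=1) ≈ 65.91°

Σ m_l² = 10, so Σ(L_z)² = 10 ℏ².
L_z,max = lℏ = 2ℏ.
For m_l = 1: cos θ = 1/√6, θ ≈ 65.91°.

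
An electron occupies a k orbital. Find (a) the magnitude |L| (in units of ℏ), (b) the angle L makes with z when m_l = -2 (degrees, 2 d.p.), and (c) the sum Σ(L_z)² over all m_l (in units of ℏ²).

K corresponds to l = 7.
|L| = ℏ√(7·8) = 2√14 ℏ ≈ 7.483ℏ.
For m_l = -2: cos θ = -2/√56, θ ≈ 105.50°.
Σ m_l² = 280, so Σ(L_z)² = 280 ℏ².

|L| = 2√14 ℏ ≈ 7.483ℏ; θ(m_l=-2) ≈ 105.50°; Σ(L_z)² = 280 ℏ²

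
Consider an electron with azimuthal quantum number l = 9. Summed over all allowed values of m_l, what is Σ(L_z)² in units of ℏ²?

The allowed m_l values are -9, -8, -7, -6, -5, -4, -3, -2, -1, 0, 1, 2, 3, 4, 5, 6, 7, 8, 9.
Σ m_l² = l(l+1)(2l+1)/3 = 9·10·19/3 = 570.

Σ(L_z)² = 570 ℏ²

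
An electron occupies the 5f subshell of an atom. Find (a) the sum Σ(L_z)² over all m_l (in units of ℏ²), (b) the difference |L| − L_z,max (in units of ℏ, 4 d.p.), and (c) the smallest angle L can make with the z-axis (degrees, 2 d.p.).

Σ(L_z)² = 28 ℏ²; |L|−L_z,max ≈ 0.4641ℏ; θ_min ≈ 30.00°

5f means n = 5, l = 3.
Σ m_l² = 28, so Σ(L_z)² = 28 ℏ².
|L| − L_z,max = (2√3 − 3)ℏ ≈ 0.4641ℏ.
cos θ_min = 3/√12, so θ_min ≈ 30.00°.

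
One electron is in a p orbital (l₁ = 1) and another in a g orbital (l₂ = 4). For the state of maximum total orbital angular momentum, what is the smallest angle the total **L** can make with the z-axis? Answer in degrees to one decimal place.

θ_min ≈ 24.1°

L runs from |1 − 4| = 3 to 1 + 4 = 5.
L ∈ {3, 4, 5}.
The maximum is L = 5, with |L_tot| = ℏ√(5·6) = √30 ℏ.
The minimum angle with z is arccos(5/√30) ≈ 24.1°.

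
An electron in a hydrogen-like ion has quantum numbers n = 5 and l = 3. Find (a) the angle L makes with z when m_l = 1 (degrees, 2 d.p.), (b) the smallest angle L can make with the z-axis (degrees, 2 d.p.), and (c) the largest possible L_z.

For m_l = 1: cos θ = 1/√12, θ ≈ 73.22°.
cos θ_min = 3/√12, so θ_min ≈ 30.00°.
L_z,max = lℏ = 3ℏ.

θ(m_l=1) ≈ 73.22°; θ_min ≈ 30.00°; L_z,max = 3ℏ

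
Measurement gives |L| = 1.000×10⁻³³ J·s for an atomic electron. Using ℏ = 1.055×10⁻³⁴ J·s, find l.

l = 9

In units of ℏ, |L| ≈ 9.479.
l(l+1) ≈ 9.479² ≈ 89.85, so l = 9.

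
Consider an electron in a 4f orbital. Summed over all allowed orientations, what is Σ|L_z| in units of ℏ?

Σ|L_z| = 12 ℏ

4f means n = 4, l = 3.
m_l runs from −3 to 3, i.e. {-3, -2, -1, 0, 1, 2, 3}.
Σ|m_l| = 2(1+2+…+3) = 12.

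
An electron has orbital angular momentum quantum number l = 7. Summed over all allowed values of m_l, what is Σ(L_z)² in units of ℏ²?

m_l ∈ {-7, -6, -5, -4, -3, -2, -1, 0, 1, 2, 3, 4, 5, 6, 7}.
Σ m_l² = l(l+1)(2l+1)/3 = 7·8·15/3 = 280.

Σ(L_z)² = 280 ℏ²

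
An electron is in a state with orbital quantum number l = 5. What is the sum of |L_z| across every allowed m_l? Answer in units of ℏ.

m_l ∈ {-5, -4, -3, -2, -1, 0, 1, 2, 3, 4, 5}.
Σ|m_l| = 2·5(5+1)/2 = 30.

Σ|L_z| = 30 ℏ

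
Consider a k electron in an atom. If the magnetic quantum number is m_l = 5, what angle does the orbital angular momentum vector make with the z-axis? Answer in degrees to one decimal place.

θ ≈ 48.1°

For a k orbital, l = 7.
|L| = √(l(l+1)) ℏ = 2√14 ℏ.
L_z = m_l ℏ = 5ℏ.
cos θ = L_z/|L| = 5/√56, so θ ≈ 48.1°.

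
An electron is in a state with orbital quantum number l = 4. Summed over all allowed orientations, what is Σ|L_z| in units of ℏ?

Σ|L_z| = 20 ℏ

m_l ∈ {-4, -3, -2, -1, 0, 1, 2, 3, 4}.
Σ|m_l| = 2·4(4+1)/2 = 20.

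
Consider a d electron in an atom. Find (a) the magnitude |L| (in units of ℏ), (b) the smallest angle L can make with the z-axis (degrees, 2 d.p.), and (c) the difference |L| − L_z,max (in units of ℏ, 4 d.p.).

|L| = √6 ℏ ≈ 2.449ℏ; θ_min ≈ 35.26°; |L|−L_z,max ≈ 0.4495ℏ

D corresponds to l = 2.
|L| = ℏ√(2·3) = √6 ℏ ≈ 2.449ℏ.
cos θ_min = 2/√6, so θ_min ≈ 35.26°.
|L| − L_z,max = (√6 − 2)ℏ ≈ 0.4495ℏ.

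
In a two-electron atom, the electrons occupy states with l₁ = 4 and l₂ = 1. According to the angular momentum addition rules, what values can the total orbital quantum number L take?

The total orbital quantum number L ranges from |l₁ − l₂| to l₁ + l₂ in integer steps.
L ∈ {3, 4, 5}.

L = 3, 4, 5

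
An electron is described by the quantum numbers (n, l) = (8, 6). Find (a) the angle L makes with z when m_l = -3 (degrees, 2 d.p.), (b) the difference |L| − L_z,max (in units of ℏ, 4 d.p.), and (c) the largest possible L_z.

θ(m_l=-3) ≈ 117.58°; |L|−L_z,max ≈ 0.4807ℏ; L_z,max = 6ℏ

For m_l = -3: cos θ = -3/√42, θ ≈ 117.58°.
|L| − L_z,max = (√42 − 6)ℏ ≈ 0.4807ℏ.
L_z,max = lℏ = 6ℏ.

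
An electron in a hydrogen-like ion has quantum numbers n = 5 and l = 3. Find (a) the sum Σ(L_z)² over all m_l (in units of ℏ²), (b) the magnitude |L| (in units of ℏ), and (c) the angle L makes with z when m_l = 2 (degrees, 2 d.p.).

Σ(L_z)² = 28 ℏ²; |L| = 2√3 ℏ ≈ 3.464ℏ; θ(m_l=2) ≈ 54.74°

Σ m_l² = 28, so Σ(L_z)² = 28 ℏ².
|L| = ℏ√(3·4) = 2√3 ℏ ≈ 3.464ℏ.
For m_l = 2: cos θ = 2/√12, θ ≈ 54.74°.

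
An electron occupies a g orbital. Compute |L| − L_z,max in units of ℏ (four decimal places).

|L| − L_z,max ≈ 0.4721ℏ

The letter g corresponds to l = 4.
|L| = 2√5 ℏ ≈ 4.4721ℏ, while L_z,max = lℏ = 4ℏ.
The difference is (2√5 − 4)ℏ ≈ 0.4721ℏ.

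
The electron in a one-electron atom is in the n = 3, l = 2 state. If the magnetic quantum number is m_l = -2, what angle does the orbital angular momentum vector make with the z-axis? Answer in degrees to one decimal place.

|L| = ℏ√(l(l+1)) = √6 ℏ.
L_z = m_l ℏ = −2ℏ.
cos θ = L_z/|L| = -2/√6, so θ ≈ 144.7°.

θ ≈ 144.7°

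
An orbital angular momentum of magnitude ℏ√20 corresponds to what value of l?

|L| = ℏ√(l(l+1)), so l(l+1) = 20.
Solving: l = 4.

l = 4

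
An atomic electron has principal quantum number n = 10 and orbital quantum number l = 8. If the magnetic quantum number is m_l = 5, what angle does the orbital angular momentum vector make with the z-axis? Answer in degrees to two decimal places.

|L| = ℏ√(l(l+1)) = 6√2 ℏ.
L_z = m_l ℏ = 5ℏ.
cos θ = L_z/|L| = 5/√72, so θ ≈ 53.90°.

θ ≈ 53.90°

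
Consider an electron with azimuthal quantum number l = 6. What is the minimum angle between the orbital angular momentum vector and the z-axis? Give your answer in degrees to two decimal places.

θ_min ≈ 22.21°

|L|² = l(l+1)ℏ² = 42ℏ², so |L| = √42 ℏ.
The smallest angle corresponds to the largest L_z, i.e. m_l = l = 6, giving L_z = 6ℏ.
cos θ_min = 6/√42, so θ_min ≈ 22.21°.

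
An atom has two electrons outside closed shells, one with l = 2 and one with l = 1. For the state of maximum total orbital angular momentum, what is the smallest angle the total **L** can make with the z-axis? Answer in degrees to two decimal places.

By the triangle rule, |l₁ − l₂| ≤ L ≤ l₁ + l₂.
Allowed values: L = 1, 2, 3.
The maximum is L = 3, with |L_tot| = ℏ√(3·4) = 2√3 ℏ.
The minimum angle with z is arccos(3/√12) ≈ 30.00°.

θ_min ≈ 30.00°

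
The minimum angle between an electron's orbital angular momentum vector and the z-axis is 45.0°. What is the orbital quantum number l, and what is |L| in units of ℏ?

l = 1, |L| = √2 ℏ ≈ 1.414ℏ

At minimum angle, m_l = l, so cos θ = l/√(l(l+1)); cos²θ = l/(l+1) = 0.5000.
Thus l = 0.5000/(1 − 0.5000) ≈ 1.
Then |L| = ℏ√(1·2) = √2 ℏ.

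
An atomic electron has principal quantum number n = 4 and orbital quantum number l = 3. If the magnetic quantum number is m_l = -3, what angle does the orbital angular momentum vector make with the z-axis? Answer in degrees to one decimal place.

θ ≈ 150.0°

|L| = ℏ√(l(l+1)) = 2√3 ℏ.
L_z = m_l ℏ = −3ℏ.
cos θ = L_z/|L| = -3/√12, so θ ≈ 150.0°.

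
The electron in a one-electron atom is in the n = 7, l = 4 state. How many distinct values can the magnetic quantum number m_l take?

The number of m_l values is 2l + 1 = 2·4 + 1 = 9.

9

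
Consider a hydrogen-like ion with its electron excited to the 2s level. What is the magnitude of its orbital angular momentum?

|L| = 0

The 2s level has l = 0.
|L| = ℏ√(l(l+1)) = ℏ√0 = 0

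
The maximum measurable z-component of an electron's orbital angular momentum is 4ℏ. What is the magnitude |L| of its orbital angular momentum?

The maximum L_z equals lℏ, giving l = 4.
|L| = √(l(l+1)) ℏ = 2√5 ℏ.

|L| = 2√5 ℏ ≈ 4.472ℏ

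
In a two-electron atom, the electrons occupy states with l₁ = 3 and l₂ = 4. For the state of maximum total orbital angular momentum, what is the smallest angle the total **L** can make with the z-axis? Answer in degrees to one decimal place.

Angular momentum addition gives L = |l₁ − l₂|, …, l₁ + l₂.
L ∈ {1, 2, 3, 4, 5, 6, 7}.
The maximum is L = 7, with |L_tot| = ℏ√(7·8) = 2√14 ℏ.
The minimum angle with z is arccos(7/√56) ≈ 20.7°.

θ_min ≈ 20.7°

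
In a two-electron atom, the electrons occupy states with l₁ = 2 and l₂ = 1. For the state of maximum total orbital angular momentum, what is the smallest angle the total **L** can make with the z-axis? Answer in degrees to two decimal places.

The total orbital quantum number L ranges from |l₁ − l₂| to l₁ + l₂ in integer steps.
So L can be 1, 2, 3.
The maximum is L = 3, with |L_tot| = ℏ√(3·4) = 2√3 ℏ.
The minimum angle with z is arccos(3/√12) ≈ 30.00°.

θ_min ≈ 30.00°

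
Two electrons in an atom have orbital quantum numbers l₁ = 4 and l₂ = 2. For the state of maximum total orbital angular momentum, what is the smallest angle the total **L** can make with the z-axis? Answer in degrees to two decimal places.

L runs from |4 − 2| = 2 to 4 + 2 = 6.
So L can be 2, 3, 4, 5, 6.
The maximum is L = 6, with |L_tot| = ℏ√(6·7) = √42 ℏ.
The minimum angle with z is arccos(6/√42) ≈ 22.21°.

θ_min ≈ 22.21°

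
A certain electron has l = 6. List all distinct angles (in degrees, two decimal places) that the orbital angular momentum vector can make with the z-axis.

|L|² = l(l+1)ℏ² = 42ℏ², so |L| = √42 ℏ.
cos θ = m_l/√42 for each m_l ∈ {-6, -5, -4, -3, -2, -1, 0, 1, 2, 3, 4, 5, 6}.

θ ∈ {22.21°, 39.51°, 51.89°, 62.42°, 72.02°, 81.12°, 90.00°, 98.88°, 107.98°, 117.58°, 128.11°, 140.49°, 157.79°}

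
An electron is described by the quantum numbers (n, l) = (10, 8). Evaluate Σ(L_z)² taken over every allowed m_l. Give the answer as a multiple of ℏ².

Σ(L_z)² = 408 ℏ²

m_l ∈ {-8, -7, -6, -5, -4, -3, -2, -1, 0, 1, 2, 3, 4, 5, 6, 7, 8}.
Summing m² from −8 to 8: Σ m_l² = 408.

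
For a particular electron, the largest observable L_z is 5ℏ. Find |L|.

|L| = √30 ℏ ≈ 5.477ℏ

L_z,max = lℏ, so l = 5.
Then |L| = ℏ√(5·6) = √30 ℏ.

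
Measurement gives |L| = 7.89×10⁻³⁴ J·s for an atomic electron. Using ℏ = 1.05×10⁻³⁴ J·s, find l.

l = 7

Dividing by ℏ: |L|/ℏ ≈ 7.514.
Set l(l+1) = 56.46; the integer solution is l = 7.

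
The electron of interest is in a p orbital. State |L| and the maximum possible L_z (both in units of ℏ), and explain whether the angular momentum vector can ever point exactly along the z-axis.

No: L_z,max = 1ℏ < |L| = √2 ℏ ≈ 1.414ℏ

A p state has l = 1.
|L| = √2 ℏ ≈ 1.4142ℏ, while L_z,max = lℏ = 1ℏ.
Since |L| > L_z,max, the vector can never point exactly along z; the closest it comes is θ_min = arccos(1/√2) ≈ 45.0°.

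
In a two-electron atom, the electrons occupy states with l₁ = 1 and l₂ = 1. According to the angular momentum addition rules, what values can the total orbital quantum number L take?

L = 0, 1, 2

L runs from |1 − 1| = 0 to 1 + 1 = 2.
So L can be 0, 1, 2.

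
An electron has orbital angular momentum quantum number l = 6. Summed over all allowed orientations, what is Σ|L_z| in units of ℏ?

Σ|L_z| = 42 ℏ

m_l ∈ {-6, -5, -4, -3, -2, -1, 0, 1, 2, 3, 4, 5, 6}.
Σ|m_l| = 2(1+2+…+6) = 42.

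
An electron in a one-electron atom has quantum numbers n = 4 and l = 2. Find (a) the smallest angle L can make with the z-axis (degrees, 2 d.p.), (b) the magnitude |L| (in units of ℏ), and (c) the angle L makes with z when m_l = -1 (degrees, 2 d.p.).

θ_min ≈ 35.26°; |L| = √6 ℏ ≈ 2.449ℏ; θ(m_l=-1) ≈ 114.09°

cos θ_min = 2/√6, so θ_min ≈ 35.26°.
|L| = ℏ√(2·3) = √6 ℏ ≈ 2.449ℏ.
For m_l = -1: cos θ = -1/√6, θ ≈ 114.09°.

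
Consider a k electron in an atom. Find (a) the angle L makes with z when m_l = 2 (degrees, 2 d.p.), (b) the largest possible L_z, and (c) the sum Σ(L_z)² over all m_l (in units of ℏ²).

A k state has l = 7.
For m_l = 2: cos θ = 2/√56, θ ≈ 74.50°.
L_z,max = lℏ = 7ℏ.
Σ m_l² = 280, so Σ(L_z)² = 280 ℏ².

θ(m_l=2) ≈ 74.50°; L_z,max = 7ℏ; Σ(L_z)² = 280 ℏ²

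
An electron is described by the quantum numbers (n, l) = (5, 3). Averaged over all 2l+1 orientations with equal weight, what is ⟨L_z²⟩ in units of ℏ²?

⟨L_z²⟩ = 4 ℏ²

m_l ∈ {-3, -2, -1, 0, 1, 2, 3}.
⟨L_z²⟩ = ℏ²·l(l+1)/3 = 4ℏ².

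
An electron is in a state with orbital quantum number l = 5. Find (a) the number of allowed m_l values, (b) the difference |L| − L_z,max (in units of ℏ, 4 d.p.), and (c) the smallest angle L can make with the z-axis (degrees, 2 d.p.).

11 values; |L|−L_z,max ≈ 0.4772ℏ; θ_min ≈ 24.09°

There are 2l+1 = 11 values of m_l.
|L| − L_z,max = (√30 − 5)ℏ ≈ 0.4772ℏ.
cos θ_min = 5/√30, so θ_min ≈ 24.09°.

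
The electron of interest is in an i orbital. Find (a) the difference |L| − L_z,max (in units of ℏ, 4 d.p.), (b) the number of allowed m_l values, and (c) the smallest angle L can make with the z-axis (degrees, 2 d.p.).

|L|−L_z,max ≈ 0.4807ℏ; 13 values; θ_min ≈ 22.21°

I corresponds to l = 6.
|L| − L_z,max = (√42 − 6)ℏ ≈ 0.4807ℏ.
There are 2l+1 = 13 values of m_l.
cos θ_min = 6/√42, so θ_min ≈ 22.21°.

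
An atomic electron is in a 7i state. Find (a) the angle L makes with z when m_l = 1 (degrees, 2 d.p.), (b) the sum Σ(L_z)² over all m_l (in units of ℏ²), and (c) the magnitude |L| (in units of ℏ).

θ(m_l=1) ≈ 81.12°; Σ(L_z)² = 182 ℏ²; |L| = √42 ℏ ≈ 6.481ℏ

7i means n = 7, l = 6.
For m_l = 1: cos θ = 1/√42, θ ≈ 81.12°.
Σ m_l² = 182, so Σ(L_z)² = 182 ℏ².
|L| = ℏ√(6·7) = √42 ℏ ≈ 6.481ℏ.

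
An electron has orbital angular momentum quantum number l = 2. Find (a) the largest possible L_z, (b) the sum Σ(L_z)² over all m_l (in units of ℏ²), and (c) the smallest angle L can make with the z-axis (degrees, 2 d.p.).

L_z,max = 2ℏ; Σ(L_z)² = 10 ℏ²; θ_min ≈ 35.26°

L_z,max = lℏ = 2ℏ.
Σ m_l² = 10, so Σ(L_z)² = 10 ℏ².
cos θ_min = 2/√6, so θ_min ≈ 35.26°.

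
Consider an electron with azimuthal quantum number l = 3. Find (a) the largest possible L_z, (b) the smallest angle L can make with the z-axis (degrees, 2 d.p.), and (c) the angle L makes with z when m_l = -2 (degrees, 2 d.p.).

L_z,max = lℏ = 3ℏ.
cos θ_min = 3/√12, so θ_min ≈ 30.00°.
For m_l = -2: cos θ = -2/√12, θ ≈ 125.26°.

L_z,max = 3ℏ; θ_min ≈ 30.00°; θ(m_l=-2) ≈ 125.26°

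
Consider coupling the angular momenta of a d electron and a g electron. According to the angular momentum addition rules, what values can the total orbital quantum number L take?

By the triangle rule, |l₁ − l₂| ≤ L ≤ l₁ + l₂.
So L can be 2, 3, 4, 5, 6.

L = 2, 3, 4, 5, 6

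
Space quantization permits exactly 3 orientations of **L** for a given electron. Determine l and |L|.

2l + 1 = 3 ⇒ l = 1.
|L| = ℏ√(l(l+1)) = ℏ√(1·2) = √2 ℏ.

l = 1, |L| = √2 ℏ ≈ 1.414ℏ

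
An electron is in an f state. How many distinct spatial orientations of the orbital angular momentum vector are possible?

7

For an f orbital, l = 3.
The number of m_l values is 2l + 1 = 2·3 + 1 = 7.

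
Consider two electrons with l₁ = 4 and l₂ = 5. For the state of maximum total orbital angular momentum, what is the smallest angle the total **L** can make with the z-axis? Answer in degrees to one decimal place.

L runs from |4 − 5| = 1 to 4 + 5 = 9.
Allowed values: L = 1, 2, 3, 4, 5, 6, 7, 8, 9.
The maximum is L = 9, with |L_tot| = ℏ√(9·10) = 3√10 ℏ.
The minimum angle with z is arccos(9/√90) ≈ 18.4°.

θ_min ≈ 18.4°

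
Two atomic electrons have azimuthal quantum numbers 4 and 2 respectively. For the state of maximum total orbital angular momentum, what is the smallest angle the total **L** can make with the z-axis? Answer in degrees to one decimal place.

θ_min ≈ 22.2°

L runs from |4 − 2| = 2 to 4 + 2 = 6.
L ∈ {2, 3, 4, 5, 6}.
The maximum is L = 6, with |L_tot| = ℏ√(6·7) = √42 ℏ.
The minimum angle with z is arccos(6/√42) ≈ 22.2°.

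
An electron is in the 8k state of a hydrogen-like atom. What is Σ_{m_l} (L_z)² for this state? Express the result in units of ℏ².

Σ(L_z)² = 280 ℏ²

The 8k subshell has l = 7.
The allowed m_l values are -7, -6, -5, -4, -3, -2, -1, 0, 1, 2, 3, 4, 5, 6, 7.
Σ m_l² = l(l+1)(2l+1)/3 = 7·8·15/3 = 280.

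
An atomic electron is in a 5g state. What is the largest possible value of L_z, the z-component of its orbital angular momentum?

L_z,max = 4ℏ

5g means n = 5, l = 4.
L_z = m_l ℏ with m_l ∈ {−4, …, 4}; the maximum is m_l = 4.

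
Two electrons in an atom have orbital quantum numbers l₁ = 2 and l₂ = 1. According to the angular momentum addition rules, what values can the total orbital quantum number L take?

L = 1, 2, 3

The total orbital quantum number L ranges from |l₁ − l₂| to l₁ + l₂ in integer steps.
L ∈ {1, 2, 3}.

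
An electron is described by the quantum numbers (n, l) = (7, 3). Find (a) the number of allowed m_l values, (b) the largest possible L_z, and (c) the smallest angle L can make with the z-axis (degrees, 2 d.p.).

7 values; L_z,max = 3ℏ; θ_min ≈ 30.00°

There are 2l+1 = 7 values of m_l.
L_z,max = lℏ = 3ℏ.
cos θ_min = 3/√12, so θ_min ≈ 30.00°.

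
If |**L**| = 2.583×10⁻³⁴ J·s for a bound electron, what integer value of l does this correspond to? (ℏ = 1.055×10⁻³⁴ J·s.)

|L|/ℏ = (2.583×10⁻³⁴)/(1.055×10⁻³⁴) ≈ 2.448.
Set l(l+1) = 5.99; the integer solution is l = 2.

l = 2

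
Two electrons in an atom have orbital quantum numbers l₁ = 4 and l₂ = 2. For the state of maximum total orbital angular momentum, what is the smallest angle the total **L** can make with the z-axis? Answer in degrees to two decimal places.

L runs from |4 − 2| = 2 to 4 + 2 = 6.
So L can be 2, 3, 4, 5, 6.
The maximum is L = 6, with |L_tot| = ℏ√(6·7) = √42 ℏ.
The minimum angle with z is arccos(6/√42) ≈ 22.21°.

θ_min ≈ 22.21°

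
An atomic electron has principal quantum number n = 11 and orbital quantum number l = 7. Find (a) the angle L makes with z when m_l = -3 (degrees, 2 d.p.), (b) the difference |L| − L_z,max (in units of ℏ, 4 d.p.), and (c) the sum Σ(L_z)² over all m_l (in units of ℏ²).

For m_l = -3: cos θ = -3/√56, θ ≈ 113.63°.
|L| − L_z,max = (2√14 − 7)ℏ ≈ 0.4833ℏ.
Σ m_l² = 280, so Σ(L_z)² = 280 ℏ².

θ(m_l=-3) ≈ 113.63°; |L|−L_z,max ≈ 0.4833ℏ; Σ(L_z)² = 280 ℏ²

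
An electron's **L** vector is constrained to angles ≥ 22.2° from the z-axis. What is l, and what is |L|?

l = 6, |L| = √42 ℏ ≈ 6.481ℏ

cos²θ_min = l/(l+1) = 0.8572.
Solving: l = 6.
Then |L| = ℏ√(6·7) = √42 ℏ.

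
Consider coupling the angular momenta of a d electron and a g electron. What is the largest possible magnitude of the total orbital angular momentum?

|L_tot|_max = √42 ℏ ≈ 6.481ℏ

Angular momentum addition gives L = |l₁ − l₂|, …, l₁ + l₂.
Allowed values: L = 2, 3, 4, 5, 6.
The largest magnitude corresponds to L = 6: |L_tot| = ℏ√(6·7) = √42 ℏ.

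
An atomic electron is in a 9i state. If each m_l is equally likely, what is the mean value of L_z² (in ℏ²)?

⟨L_z²⟩ = 14 ℏ²

For 9i, l = 6.
The allowed m_l values are -6, -5, -4, -3, -2, -1, 0, 1, 2, 3, 4, 5, 6.
⟨L_z²⟩ = ℏ²·(Σ m_l²)/(2l+1) = ℏ²·182/13 = 14ℏ².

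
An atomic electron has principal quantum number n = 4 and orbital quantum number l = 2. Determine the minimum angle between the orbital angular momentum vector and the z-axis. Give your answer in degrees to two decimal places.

|L| = √(l(l+1)) ℏ = √6 ℏ.
The smallest angle corresponds to the largest L_z, i.e. m_l = l = 2, giving L_z = 2ℏ.
cos θ_min = 2/√6, so θ_min ≈ 35.26°.

θ_min ≈ 35.26°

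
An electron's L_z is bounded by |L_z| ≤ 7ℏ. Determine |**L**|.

L_z,max = lℏ, so l = 7.
|L| = ℏ√(l(l+1)) = 2√14 ℏ.

|L| = 2√14 ℏ ≈ 7.483ℏ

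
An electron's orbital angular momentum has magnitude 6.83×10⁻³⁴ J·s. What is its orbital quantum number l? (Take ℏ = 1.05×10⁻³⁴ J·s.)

l = 6

Dividing by ℏ: |L|/ℏ ≈ 6.505.
Set l(l+1) = 42.31; the integer solution is l = 6.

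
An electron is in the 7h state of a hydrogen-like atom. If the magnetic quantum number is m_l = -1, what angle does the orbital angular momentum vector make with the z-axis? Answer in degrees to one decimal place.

θ ≈ 100.5°

The 7h subshell has l = 5.
|L| = ℏ√(l(l+1)) = √30 ℏ.
L_z = m_l ℏ = −1ℏ.
cos θ = L_z/|L| = -1/√30, so θ ≈ 100.5°.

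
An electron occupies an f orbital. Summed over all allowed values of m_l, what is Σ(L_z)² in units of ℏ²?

An f state has l = 3.
m_l runs from −3 to 3, i.e. {-3, -2, -1, 0, 1, 2, 3}.
Summing m² from −3 to 3: Σ m_l² = 28.

Σ(L_z)² = 28 ℏ²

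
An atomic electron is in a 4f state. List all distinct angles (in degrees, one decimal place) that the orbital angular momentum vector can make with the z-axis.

For 4f, l = 3.
|L| = ℏ√(l(l+1)) = 2√3 ℏ.
cos θ = m_l/√12 for each m_l ∈ {-3, -2, -1, 0, 1, 2, 3}.

θ ∈ {30.0°, 54.7°, 73.2°, 90.0°, 106.8°, 125.3°, 150.0°}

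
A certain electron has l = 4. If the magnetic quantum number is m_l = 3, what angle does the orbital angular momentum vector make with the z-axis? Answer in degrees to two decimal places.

θ ≈ 47.87°

|L| = √(l(l+1)) ℏ = 2√5 ℏ.
L_z = m_l ℏ = 3ℏ.
cos θ = L_z/|L| = 3/√20, so θ ≈ 47.87°.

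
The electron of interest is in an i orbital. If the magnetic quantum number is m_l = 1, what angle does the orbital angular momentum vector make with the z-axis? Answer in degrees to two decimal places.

For an i orbital, l = 6.
|L|² = l(l+1)ℏ² = 42ℏ², so |L| = √42 ℏ.
L_z = m_l ℏ = 1ℏ.
cos θ = L_z/|L| = 1/√42, so θ ≈ 81.12°.

θ ≈ 81.12°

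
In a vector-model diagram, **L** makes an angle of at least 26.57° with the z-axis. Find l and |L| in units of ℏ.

At minimum angle, m_l = l, so cos θ = l/√(l(l+1)); cos²θ = l/(l+1) = 0.7999.
Thus l = 0.7999/(1 − 0.7999) ≈ 4.
Then |L| = ℏ√(4·5) = 2√5 ℏ.

l = 4, |L| = 2√5 ℏ ≈ 4.472ℏ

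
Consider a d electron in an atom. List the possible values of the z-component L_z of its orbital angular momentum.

For a d orbital, l = 2.
L_z = m_l ℏ with m_l ranging from −l to +l in integer steps.
For l = 2: m_l ∈ {-2, -1, 0, 1, 2}.

L_z ∈ {−2ℏ, −ℏ, 0, ℏ, 2ℏ}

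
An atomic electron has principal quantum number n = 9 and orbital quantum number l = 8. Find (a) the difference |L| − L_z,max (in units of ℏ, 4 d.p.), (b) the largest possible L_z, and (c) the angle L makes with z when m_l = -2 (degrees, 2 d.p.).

|L|−L_z,max ≈ 0.4853ℏ; L_z,max = 8ℏ; θ(m_l=-2) ≈ 103.63°

|L| − L_z,max = (6√2 − 8)ℏ ≈ 0.4853ℏ.
L_z,max = lℏ = 8ℏ.
For m_l = -2: cos θ = -2/√72, θ ≈ 103.63°.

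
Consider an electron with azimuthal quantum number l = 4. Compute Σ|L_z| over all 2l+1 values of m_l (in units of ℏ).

The allowed m_l values are -4, -3, -2, -1, 0, 1, 2, 3, 4.
Σ|m_l| = 2(1+2+…+4) = 20.

Σ|L_z| = 20 ℏ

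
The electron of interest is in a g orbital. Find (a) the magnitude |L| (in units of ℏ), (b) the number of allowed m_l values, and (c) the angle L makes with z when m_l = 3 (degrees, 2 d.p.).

|L| = 2√5 ℏ ≈ 4.472ℏ; 9 values; θ(m_l=3) ≈ 47.87°

G corresponds to l = 4.
|L| = ℏ√(4·5) = 2√5 ℏ ≈ 4.472ℏ.
There are 2l+1 = 9 values of m_l.
For m_l = 3: cos θ = 3/√20, θ ≈ 47.87°.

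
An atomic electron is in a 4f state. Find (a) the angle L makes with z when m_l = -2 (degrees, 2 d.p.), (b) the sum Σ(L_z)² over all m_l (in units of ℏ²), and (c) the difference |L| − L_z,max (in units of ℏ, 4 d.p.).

θ(m_l=-2) ≈ 125.26°; Σ(L_z)² = 28 ℏ²; |L|−L_z,max ≈ 0.4641ℏ

The 4f subshell has l = 3.
For m_l = -2: cos θ = -2/√12, θ ≈ 125.26°.
Σ m_l² = 28, so Σ(L_z)² = 28 ℏ².
|L| − L_z,max = (2√3 − 3)ℏ ≈ 0.4641ℏ.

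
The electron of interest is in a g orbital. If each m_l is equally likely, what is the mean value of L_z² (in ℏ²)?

⟨L_z²⟩ = 6.667 ℏ²

The letter g corresponds to l = 4.
m_l ∈ {-4, -3, -2, -1, 0, 1, 2, 3, 4}.
⟨L_z²⟩ = ℏ²·(Σ m_l²)/(2l+1) = ℏ²·60/9 = 6.667ℏ².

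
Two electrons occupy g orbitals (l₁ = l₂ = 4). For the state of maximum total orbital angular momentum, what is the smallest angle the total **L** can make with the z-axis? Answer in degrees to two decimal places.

By the triangle rule, |l₁ − l₂| ≤ L ≤ l₁ + l₂.
L ∈ {0, 1, 2, 3, 4, 5, 6, 7, 8}.
The maximum is L = 8, with |L_tot| = ℏ√(8·9) = 6√2 ℏ.
The minimum angle with z is arccos(8/√72) ≈ 19.47°.

θ_min ≈ 19.47°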